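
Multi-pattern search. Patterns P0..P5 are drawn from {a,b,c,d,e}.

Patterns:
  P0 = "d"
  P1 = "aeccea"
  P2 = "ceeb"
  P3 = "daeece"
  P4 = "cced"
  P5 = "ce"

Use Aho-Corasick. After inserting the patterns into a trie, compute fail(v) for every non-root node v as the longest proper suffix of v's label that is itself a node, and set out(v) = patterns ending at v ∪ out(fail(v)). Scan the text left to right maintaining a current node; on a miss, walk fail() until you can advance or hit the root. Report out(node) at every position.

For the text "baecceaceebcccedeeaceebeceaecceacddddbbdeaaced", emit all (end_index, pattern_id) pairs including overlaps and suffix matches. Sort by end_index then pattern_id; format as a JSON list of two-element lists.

Build:
Trie (insert patterns):
  0='ε' goto a→2 c→8 d→1
  1='d' goto a→12  ←P0
  2='a' goto e→3
  3='ae' goto c→4
  4='aec' goto c→5
  5='aecc' goto e→6
  6='aecce' goto a→7
  7='aeccea' goto ·  ←P1
  8='c' goto c→17 e→9
  9='ce' goto e→10  ←P5
  10='cee' goto b→11
  11='ceeb' goto ·  ←P2
  12='da' goto e→13
  13='dae' goto e→14
  14='daee' goto c→15
  15='daeec' goto e→16
  16='daeece' goto ·  ←P3
  17='cc' goto e→18
  18='cce' goto d→19
  19='cced' goto ·  ←P4

BFS fail/out derivation:
  n1('d'): parent n0 fail=0; on 'd' 0 → fail=0;  out {0}∪∅={0}
  n2('a'): parent n0 fail=0; on 'a' 0 → fail=0;  out ∅∪∅=∅
  n8('c'): parent n0 fail=0; on 'c' 0 → fail=0;  out ∅∪∅=∅
  n3('ae'): parent n2 fail=0; on 'e' 0 → fail=0;  out ∅∪∅=∅
  n9('ce'): parent n8 fail=0; on 'e' 0 → fail=0;  out {5}∪∅={5}
  n12('da'): parent n1 fail=0; on 'a' 0 → fail=2;  out ∅∪∅=∅
  n17('cc'): parent n8 fail=0; on 'c' 0 → fail=8;  out ∅∪∅=∅
  n4('aec'): parent n3 fail=0; on 'c' 0 → fail=8;  out ∅∪∅=∅
  n10('cee'): parent n9 fail=0; on 'e' 0 → fail=0;  out ∅∪∅=∅
  n13('dae'): parent n12 fail=2; on 'e' 2 → fail=3;  out ∅∪∅=∅
  n18('cce'): parent n17 fail=8; on 'e' 8 → fail=9;  out ∅∪{5}={5}
  n5('aecc'): parent n4 fail=8; on 'c' 8 → fail=17;  out ∅∪∅=∅
  n11('ceeb'): parent n10 fail=0; on 'b' 0 → fail=0;  out {2}∪∅={2}
  n14('daee'): parent n13 fail=3; on 'e' 3→0 → fail=0;  out ∅∪∅=∅
  n19('cced'): parent n18 fail=9; on 'd' 9→0 → fail=1;  out {4}∪{0}={0,4}
  n6('aecce'): parent n5 fail=17; on 'e' 17 → fail=18;  out ∅∪{5}={5}
  n15('daeec'): parent n14 fail=0; on 'c' 0 → fail=8;  out ∅∪∅=∅
  n7('aeccea'): parent n6 fail=18; on 'a' 18→9→0 → fail=2;  out {1}∪∅={1}
  n16('daeece'): parent n15 fail=8; on 'e' 8 → fail=9;  out {3}∪{5}={3,5}

Run:
i=0 'b': node 0→0
i=1 'a': node 0→2
i=2 'e': node 2→3
i=3 'c': node 3→4
i=4 'c': node 4→5
i=5 'e': node 5→6  emit P5@[4:5]
i=6 'a': node 6→7  emit P1@[1:6]
i=7 'c': node 7→8 (via fail)
i=8 'e': node 8→9  emit P5@[7:8]
i=9 'e': node 9→10
i=10 'b': node 10→11  emit P2@[7:10]
i=11 'c': node 11→8 (via fail)
i=12 'c': node 8→17
i=13 'c': node 17→17 (via fail)
i=14 'e': node 17→18  emit P5@[13:14]
i=15 'd': node 18→19  emit P0@[15:15],P4@[12:15]
i=16 'e': node 19→0 (via fail)
i=17 'e': node 0→0
i=18 'a': node 0→2
i=19 'c': node 2→8 (via fail)
i=20 'e': node 8→9  emit P5@[19:20]
i=21 'e': node 9→10
i=22 'b': node 10→11  emit P2@[19:22]
i=23 'e': node 11→0 (via fail)
i=24 'c': node 0→8
i=25 'e': node 8→9  emit P5@[24:25]
i=26 'a': node 9→2 (via fail)
i=27 'e': node 2→3
i=28 'c': node 3→4
i=29 'c': node 4→5
i=30 'e': node 5→6  emit P5@[29:30]
i=31 'a': node 6→7  emit P1@[26:31]
i=32 'c': node 7→8 (via fail)
i=33 'd': node 8→1 (via fail)  emit P0@[33:33]
i=34 'd': node 1→1 (via fail)  emit P0@[34:34]
i=35 'd': node 1→1 (via fail)  emit P0@[35:35]
i=36 'd': node 1→1 (via fail)  emit P0@[36:36]
i=37 'b': node 1→0 (via fail)
i=38 'b': node 0→0
i=39 'd': node 0→1  emit P0@[39:39]
i=40 'e': node 1→0 (via fail)
i=41 'a': node 0→2
i=42 'a': node 2→2 (via fail)
i=43 'c': node 2→8 (via fail)
i=44 'e': node 8→9  emit P5@[43:44]
i=45 'd': node 9→1 (via fail)  emit P0@[45:45]

Result: [[5,5],[6,1],[8,5],[10,2],[14,5],[15,0],[15,4],[20,5],[22,2],[25,5],[30,5],[31,1],[33,0],[34,0],[35,0],[36,0],[39,0],[44,5],[45,0]]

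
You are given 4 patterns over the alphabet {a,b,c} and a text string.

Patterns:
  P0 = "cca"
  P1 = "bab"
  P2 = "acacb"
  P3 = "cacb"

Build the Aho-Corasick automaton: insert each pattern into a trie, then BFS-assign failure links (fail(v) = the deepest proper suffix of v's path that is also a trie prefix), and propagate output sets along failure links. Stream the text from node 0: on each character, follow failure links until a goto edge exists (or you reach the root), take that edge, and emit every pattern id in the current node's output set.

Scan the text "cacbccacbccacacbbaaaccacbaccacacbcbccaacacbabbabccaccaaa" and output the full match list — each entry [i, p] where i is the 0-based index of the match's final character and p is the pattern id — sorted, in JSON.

Build automaton:
Trie (insert patterns):
  n0 'ε': a→7 b→4 c→1
  n1 'c': a→12 c→2
  n2 'cc': a→3
  n3 'cca': ·  ←P0
  n4 'b': a→5
  n5 'ba': b→6
  n6 'bab': ·  ←P1
  n7 'a': c→8
  n8 'ac': a→9
  n9 'aca': c→10
  n10 'acac': b→11
  n11 'acacb': ·  ←P2
  n12 'ca': c→13
  n13 'cac': b→14
  n14 'cacb': ·  ←P3

BFS fail/out derivation:
  n1('c'): parent n0 fail=0; on 'c' 0 → fail=0;  out ∅∪∅=∅
  n4('b'): parent n0 fail=0; on 'b' 0 → fail=0;  out ∅∪∅=∅
  n7('a'): parent n0 fail=0; on 'a' 0 → fail=0;  out ∅∪∅=∅
  n2('cc'): parent n1 fail=0; on 'c' 0 → fail=1;  out ∅∪∅=∅
  n5('ba'): parent n4 fail=0; on 'a' 0 → fail=7;  out ∅∪∅=∅
  n8('ac'): parent n7 fail=0; on 'c' 0 → fail=1;  out ∅∪∅=∅
  n12('ca'): parent n1 fail=0; on 'a' 0 → fail=7;  out ∅∪∅=∅
  n3('cca'): parent n2 fail=1; on 'a' 1 → fail=12;  out {0}∪∅={0}
  n6('bab'): parent n5 fail=7; on 'b' 7→0 → fail=4;  out {1}∪∅={1}
  n9('aca'): parent n8 fail=1; on 'a' 1 → fail=12;  out ∅∪∅=∅
  n13('cac'): parent n12 fail=7; on 'c' 7 → fail=8;  out ∅∪∅=∅
  n10('acac'): parent n9 fail=12; on 'c' 12 → fail=13;  out ∅∪∅=∅
  n14('cacb'): parent n13 fail=8; on 'b' 8→1→0 → fail=4;  out {3}∪∅={3}
  n11('acacb'): parent n10 fail=13; on 'b' 13 → fail=14;  out {2}∪{3}={2,3}

Scan:
[0] read 'c'  n0⇒n1
[1] read 'a'  n1⇒n12
[2] read 'c'  n12⇒n13
[3] read 'b'  n13⇒n14  → match P3@[0:3]
[4] read 'c'  n14⇒n1 (fail-walked)
[5] read 'c'  n1⇒n2
[6] read 'a'  n2⇒n3  → match P0@[4:6]
[7] read 'c'  n3⇒n13 (fail-walked)
[8] read 'b'  n13⇒n14  → match P3@[5:8]
[9] read 'c'  n14⇒n1 (fail-walked)
[10] read 'c'  n1⇒n2
[11] read 'a'  n2⇒n3  → match P0@[9:11]
[12] read 'c'  n3⇒n13 (fail-walked)
[13] read 'a'  n13⇒n9 (fail-walked)
[14] read 'c'  n9⇒n10
[15] read 'b'  n10⇒n11  → match P2@[11:15],P3@[12:15]
[16] read 'b'  n11⇒n4 (fail-walked)
[17] read 'a'  n4⇒n5
[18] read 'a'  n5⇒n7 (fail-walked)
[19] read 'a'  n7⇒n7 (fail-walked)
[20] read 'c'  n7⇒n8
[21] read 'c'  n8⇒n2 (fail-walked)
[22] read 'a'  n2⇒n3  → match P0@[20:22]
[23] read 'c'  n3⇒n13 (fail-walked)
[24] read 'b'  n13⇒n14  → match P3@[21:24]
[25] read 'a'  n14⇒n5 (fail-walked)
[26] read 'c'  n5⇒n8 (fail-walked)
[27] read 'c'  n8⇒n2 (fail-walked)
[28] read 'a'  n2⇒n3  → match P0@[26:28]
[29] read 'c'  n3⇒n13 (fail-walked)
[30] read 'a'  n13⇒n9 (fail-walked)
[31] read 'c'  n9⇒n10
[32] read 'b'  n10⇒n11  → match P2@[28:32],P3@[29:32]
[33] read 'c'  n11⇒n1 (fail-walked)
[34] read 'b'  n1⇒n4 (fail-walked)
[35] read 'c'  n4⇒n1 (fail-walked)
[36] read 'c'  n1⇒n2
[37] read 'a'  n2⇒n3  → match P0@[35:37]
[38] read 'a'  n3⇒n7 (fail-walked)
[39] read 'c'  n7⇒n8
[40] read 'a'  n8⇒n9
[41] read 'c'  n9⇒n10
[42] read 'b'  n10⇒n11  → match P2@[38:42],P3@[39:42]
[43] read 'a'  n11⇒n5 (fail-walked)
[44] read 'b'  n5⇒n6  → match P1@[42:44]
[45] read 'b'  n6⇒n4 (fail-walked)
[46] read 'a'  n4⇒n5
[47] read 'b'  n5⇒n6  → match P1@[45:47]
[48] read 'c'  n6⇒n1 (fail-walked)
[49] read 'c'  n1⇒n2
[50] read 'a'  n2⇒n3  → match P0@[48:50]
[51] read 'c'  n3⇒n13 (fail-walked)
[52] read 'c'  n13⇒n2 (fail-walked)
[53] read 'a'  n2⇒n3  → match P0@[51:53]
[54] read 'a'  n3⇒n7 (fail-walked)
[55] read 'a'  n7⇒n7 (fail-walked)

Matches: [[3,3],[6,0],[8,3],[11,0],[15,2],[15,3],[22,0],[24,3],[28,0],[32,2],[32,3],[37,0],[42,2],[42,3],[44,1],[47,1],[50,0],[53,0]]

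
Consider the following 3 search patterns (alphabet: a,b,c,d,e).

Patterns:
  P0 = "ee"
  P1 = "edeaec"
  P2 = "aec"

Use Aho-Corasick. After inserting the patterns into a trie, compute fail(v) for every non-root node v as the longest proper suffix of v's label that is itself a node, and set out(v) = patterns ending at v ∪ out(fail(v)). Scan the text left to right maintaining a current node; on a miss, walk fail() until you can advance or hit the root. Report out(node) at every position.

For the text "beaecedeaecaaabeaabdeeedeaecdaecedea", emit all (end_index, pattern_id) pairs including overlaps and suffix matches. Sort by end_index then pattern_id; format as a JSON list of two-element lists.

Construct AC machine:
Trie nodes:
  0='ε' goto a→8 e→1
  1='e' goto d→3 e→2
  2='ee' goto ·  [P0 ends]
  3='ed' goto e→4
  4='ede' goto a→5
  5='edea' goto e→6
  6='edeae' goto c→7
  7='edeaec' goto ·  [P1 ends]
  8='a' goto e→9
  9='ae' goto c→10
  10='aec' goto ·  [P2 ends]

Failure links (BFS by depth):
  fail(1) 'e': from fail(0)=0 chase 'e': 0 ⇒ 0;  out=∅∪out(0)=∅
  fail(8) 'a': from fail(0)=0 chase 'a': 0 ⇒ 0;  out=∅∪out(0)=∅
  fail(2) 'ee': from fail(1)=0 chase 'e': 0 ⇒ 1;  out={0}∪out(1)={0}
  fail(3) 'ed': from fail(1)=0 chase 'd': 0 ⇒ 0;  out=∅∪out(0)=∅
  fail(9) 'ae': from fail(8)=0 chase 'e': 0 ⇒ 1;  out=∅∪out(1)=∅
  fail(4) 'ede': from fail(3)=0 chase 'e': 0 ⇒ 1;  out=∅∪out(1)=∅
  fail(10) 'aec': from fail(9)=1 chase 'c': 1→0 ⇒ 0;  out={2}∪out(0)={2}
  fail(5) 'edea': from fail(4)=1 chase 'a': 1→0 ⇒ 8;  out=∅∪out(8)=∅
  fail(6) 'edeae': from fail(5)=8 chase 'e': 8 ⇒ 9;  out=∅∪out(9)=∅
  fail(7) 'edeaec': from fail(6)=9 chase 'c': 9 ⇒ 10;  out={1}∪out(10)={1,2}

Text stream:
pos 0 'b': at 0
pos 1 'e': at 1
pos 2 'a': at 8 ·f
pos 3 'e': at 9
pos 4 'c': at 10  ** P2@[2:4]
pos 5 'e': at 1 ·f
pos 6 'd': at 3
pos 7 'e': at 4
pos 8 'a': at 5
pos 9 'e': at 6
pos 10 'c': at 7  ** P1@[5:10],P2@[8:10]
pos 11 'a': at 8 ·f
pos 12 'a': at 8 ·f
pos 13 'a': at 8 ·f
pos 14 'b': at 0 ·f
pos 15 'e': at 1
pos 16 'a': at 8 ·f
pos 17 'a': at 8 ·f
pos 18 'b': at 0 ·f
pos 19 'd': at 0
pos 20 'e': at 1
pos 21 'e': at 2  ** P0@[20:21]
pos 22 'e': at 2 ·f  ** P0@[21:22]
pos 23 'd': at 3 ·f
pos 24 'e': at 4
pos 25 'a': at 5
pos 26 'e': at 6
pos 27 'c': at 7  ** P1@[22:27],P2@[25:27]
pos 28 'd': at 0 ·f
pos 29 'a': at 8
pos 30 'e': at 9
pos 31 'c': at 10  ** P2@[29:31]
pos 32 'e': at 1 ·f
pos 33 'd': at 3
pos 34 'e': at 4
pos 35 'a': at 5

All matches (sorted): [[4,2],[10,1],[10,2],[21,0],[22,0],[27,1],[27,2],[31,2]]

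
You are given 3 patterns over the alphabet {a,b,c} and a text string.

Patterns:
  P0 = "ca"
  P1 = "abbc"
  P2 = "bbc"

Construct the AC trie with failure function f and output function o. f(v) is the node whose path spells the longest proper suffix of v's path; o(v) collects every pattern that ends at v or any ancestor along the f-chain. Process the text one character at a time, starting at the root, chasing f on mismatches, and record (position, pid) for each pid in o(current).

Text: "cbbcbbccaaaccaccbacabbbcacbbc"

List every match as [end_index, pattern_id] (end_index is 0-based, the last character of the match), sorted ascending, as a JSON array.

Construct AC machine:
Trie (insert patterns):
  0='ε' goto a→3 b→7 c→1
  1='c' goto a→2
  2='ca' goto ·  ←P0
  3='a' goto b→4
  4='ab' goto b→5
  5='abb' goto c→6
  6='abbc' goto ·  ←P1
  7='b' goto b→8
  8='bb' goto c→9
  9='bbc' goto ·  ←P2

BFS fail/out derivation:
  fail(1) 'c': from fail(0)=0 chase 'c': 0 ⇒ 0;  out=∅∪out(0)=∅
  fail(3) 'a': from fail(0)=0 chase 'a': 0 ⇒ 0;  out=∅∪out(0)=∅
  fail(7) 'b': from fail(0)=0 chase 'b': 0 ⇒ 0;  out=∅∪out(0)=∅
  fail(2) 'ca': from fail(1)=0 chase 'a': 0 ⇒ 3;  out={0}∪out(3)={0}
  fail(4) 'ab': from fail(3)=0 chase 'b': 0 ⇒ 7;  out=∅∪out(7)=∅
  fail(8) 'bb': from fail(7)=0 chase 'b': 0 ⇒ 7;  out=∅∪out(7)=∅
  fail(5) 'abb': from fail(4)=7 chase 'b': 7 ⇒ 8;  out=∅∪out(8)=∅
  fail(9) 'bbc': from fail(8)=7 chase 'c': 7→0 ⇒ 1;  out={2}∪out(1)={2}
  fail(6) 'abbc': from fail(5)=8 chase 'c': 8 ⇒ 9;  out={1}∪out(9)={1,2}

Scan:
[0] read 'c'  n0⇒n1
[1] read 'b'  n1⇒n7 ·f
[2] read 'b'  n7⇒n8
[3] read 'c'  n8⇒n9  ** P2@[1:3]
[4] read 'b'  n9⇒n7 ·f
[5] read 'b'  n7⇒n8
[6] read 'c'  n8⇒n9  ** P2@[4:6]
[7] read 'c'  n9⇒n1 ·f
[8] read 'a'  n1⇒n2  ** P0@[7:8]
[9] read 'a'  n2⇒n3 ·f
[10] read 'a'  n3⇒n3 ·f
[11] read 'c'  n3⇒n1 ·f
[12] read 'c'  n1⇒n1 ·f
[13] read 'a'  n1⇒n2  ** P0@[12:13]
[14] read 'c'  n2⇒n1 ·f
[15] read 'c'  n1⇒n1 ·f
[16] read 'b'  n1⇒n7 ·f
[17] read 'a'  n7⇒n3 ·f
[18] read 'c'  n3⇒n1 ·f
[19] read 'a'  n1⇒n2  ** P0@[18:19]
[20] read 'b'  n2⇒n4 ·f
[21] read 'b'  n4⇒n5
[22] read 'b'  n5⇒n8 ·f
[23] read 'c'  n8⇒n9  ** P2@[21:23]
[24] read 'a'  n9⇒n2 ·f  ** P0@[23:24]
[25] read 'c'  n2⇒n1 ·f
[26] read 'b'  n1⇒n7 ·f
[27] read 'b'  n7⇒n8
[28] read 'c'  n8⇒n9  ** P2@[26:28]

All matches (sorted): [[3,2],[6,2],[8,0],[13,0],[19,0],[23,2],[24,0],[28,2]]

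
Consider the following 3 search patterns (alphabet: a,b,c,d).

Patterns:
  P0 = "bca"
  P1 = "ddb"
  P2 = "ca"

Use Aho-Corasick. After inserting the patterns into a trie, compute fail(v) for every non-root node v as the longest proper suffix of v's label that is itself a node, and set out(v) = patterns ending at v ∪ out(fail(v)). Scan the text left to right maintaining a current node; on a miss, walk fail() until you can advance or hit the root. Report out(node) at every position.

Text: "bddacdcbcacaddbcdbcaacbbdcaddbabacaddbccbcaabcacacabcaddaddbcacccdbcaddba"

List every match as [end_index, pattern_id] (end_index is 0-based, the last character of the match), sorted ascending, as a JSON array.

Build automaton:
Trie (insert patterns):
  0='ε' goto b→1 c→7 d→4
  1='b' goto c→2
  2='bc' goto a→3
  3='bca' goto ·  [P0 ends]
  4='d' goto d→5
  5='dd' goto b→6
  6='ddb' goto ·  [P1 ends]
  7='c' goto a→8
  8='ca' goto ·  [P2 ends]

Failure links (BFS by depth):
  fail(1) 'b': from fail(0)=0 chase 'b': 0 ⇒ 0;  out=∅∪out(0)=∅
  fail(4) 'd': from fail(0)=0 chase 'd': 0 ⇒ 0;  out=∅∪out(0)=∅
  fail(7) 'c': from fail(0)=0 chase 'c': 0 ⇒ 0;  out=∅∪out(0)=∅
  fail(2) 'bc': from fail(1)=0 chase 'c': 0 ⇒ 7;  out=∅∪out(7)=∅
  fail(5) 'dd': from fail(4)=0 chase 'd': 0 ⇒ 4;  out=∅∪out(4)=∅
  fail(8) 'ca': from fail(7)=0 chase 'a': 0 ⇒ 0;  out={2}∪out(0)={2}
  fail(3) 'bca': from fail(2)=7 chase 'a': 7 ⇒ 8;  out={0}∪out(8)={0,2}
  fail(6) 'ddb': from fail(5)=4 chase 'b': 4→0 ⇒ 1;  out={1}∪out(1)={1}

Run:
pos 0 'b': at 1
pos 1 'd': at 4 ·f
pos 2 'd': at 5
pos 3 'a': at 0 ·f
pos 4 'c': at 7
pos 5 'd': at 4 ·f
pos 6 'c': at 7 ·f
pos 7 'b': at 1 ·f
pos 8 'c': at 2
pos 9 'a': at 3  → match P0@[7:9],P2@[8:9]
pos 10 'c': at 7 ·f
pos 11 'a': at 8  → match P2@[10:11]
pos 12 'd': at 4 ·f
pos 13 'd': at 5
pos 14 'b': at 6  → match P1@[12:14]
pos 15 'c': at 2 ·f
pos 16 'd': at 4 ·f
pos 17 'b': at 1 ·f
pos 18 'c': at 2
pos 19 'a': at 3  → match P0@[17:19],P2@[18:19]
pos 20 'a': at 0 ·f
pos 21 'c': at 7
pos 22 'b': at 1 ·f
pos 23 'b': at 1 ·f
pos 24 'd': at 4 ·f
pos 25 'c': at 7 ·f
pos 26 'a': at 8  → match P2@[25:26]
pos 27 'd': at 4 ·f
pos 28 'd': at 5
pos 29 'b': at 6  → match P1@[27:29]
pos 30 'a': at 0 ·f
pos 31 'b': at 1
pos 32 'a': at 0 ·f
pos 33 'c': at 7
pos 34 'a': at 8  → match P2@[33:34]
pos 35 'd': at 4 ·f
pos 36 'd': at 5
pos 37 'b': at 6  → match P1@[35:37]
pos 38 'c': at 2 ·f
pos 39 'c': at 7 ·f
pos 40 'b': at 1 ·f
pos 41 'c': at 2
pos 42 'a': at 3  → match P0@[40:42],P2@[41:42]
pos 43 'a': at 0 ·f
pos 44 'b': at 1
pos 45 'c': at 2
pos 46 'a': at 3  → match P0@[44:46],P2@[45:46]
pos 47 'c': at 7 ·f
pos 48 'a': at 8  → match P2@[47:48]
pos 49 'c': at 7 ·f
pos 50 'a': at 8  → match P2@[49:50]
pos 51 'b': at 1 ·f
pos 52 'c': at 2
pos 53 'a': at 3  → match P0@[51:53],P2@[52:53]
pos 54 'd': at 4 ·f
pos 55 'd': at 5
pos 56 'a': at 0 ·f
pos 57 'd': at 4
pos 58 'd': at 5
pos 59 'b': at 6  → match P1@[57:59]
pos 60 'c': at 2 ·f
pos 61 'a': at 3  → match P0@[59:61],P2@[60:61]
pos 62 'c': at 7 ·f
pos 63 'c': at 7 ·f
pos 64 'c': at 7 ·f
pos 65 'd': at 4 ·f
pos 66 'b': at 1 ·f
pos 67 'c': at 2
pos 68 'a': at 3  → match P0@[66:68],P2@[67:68]
pos 69 'd': at 4 ·f
pos 70 'd': at 5
pos 71 'b': at 6  → match P1@[69:71]
pos 72 'a': at 0 ·f

All matches (sorted): [[9,0],[9,2],[11,2],[14,1],[19,0],[19,2],[26,2],[29,1],[34,2],[37,1],[42,0],[42,2],[46,0],[46,2],[48,2],[50,2],[53,0],[53,2],[59,1],[61,0],[61,2],[68,0],[68,2],[71,1]]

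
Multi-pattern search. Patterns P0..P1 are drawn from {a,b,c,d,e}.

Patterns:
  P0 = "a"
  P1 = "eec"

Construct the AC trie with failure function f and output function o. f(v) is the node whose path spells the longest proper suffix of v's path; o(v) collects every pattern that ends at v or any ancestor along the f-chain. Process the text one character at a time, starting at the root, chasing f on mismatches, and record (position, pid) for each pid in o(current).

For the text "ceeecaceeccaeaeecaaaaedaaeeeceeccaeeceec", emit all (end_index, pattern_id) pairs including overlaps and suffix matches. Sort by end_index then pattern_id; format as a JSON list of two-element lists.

Construct AC machine:
Trie nodes:
  0='ε' goto a→1 e→2
  1='a' goto ·  ←P0
  2='e' goto e→3
  3='ee' goto c→4
  4='eec' goto ·  ←P1

Failure links (BFS by depth):
  n1('a'): parent n0 fail=0; on 'a' 0 → fail=0;  out {0}∪∅={0}
  n2('e'): parent n0 fail=0; on 'e' 0 → fail=0;  out ∅∪∅=∅
  n3('ee'): parent n2 fail=0; on 'e' 0 → fail=2;  out ∅∪∅=∅
  n4('eec'): parent n3 fail=2; on 'c' 2→0 → fail=0;  out {1}∪∅={1}

Scan:
[0] read 'c'  n0⇒n0
[1] read 'e'  n0⇒n2
[2] read 'e'  n2⇒n3
[3] read 'e'  n3⇒n3 ·f
[4] read 'c'  n3⇒n4  emit P1@[2:4]
[5] read 'a'  n4⇒n1 ·f  emit P0@[5:5]
[6] read 'c'  n1⇒n0 ·f
[7] read 'e'  n0⇒n2
[8] read 'e'  n2⇒n3
[9] read 'c'  n3⇒n4  emit P1@[7:9]
[10] read 'c'  n4⇒n0 ·f
[11] read 'a'  n0⇒n1  emit P0@[11:11]
[12] read 'e'  n1⇒n2 ·f
[13] read 'a'  n2⇒n1 ·f  emit P0@[13:13]
[14] read 'e'  n1⇒n2 ·f
[15] read 'e'  n2⇒n3
[16] read 'c'  n3⇒n4  emit P1@[14:16]
[17] read 'a'  n4⇒n1 ·f  emit P0@[17:17]
[18] read 'a'  n1⇒n1 ·f  emit P0@[18:18]
[19] read 'a'  n1⇒n1 ·f  emit P0@[19:19]
[20] read 'a'  n1⇒n1 ·f  emit P0@[20:20]
[21] read 'e'  n1⇒n2 ·f
[22] read 'd'  n2⇒n0 ·f
[23] read 'a'  n0⇒n1  emit P0@[23:23]
[24] read 'a'  n1⇒n1 ·f  emit P0@[24:24]
[25] read 'e'  n1⇒n2 ·f
[26] read 'e'  n2⇒n3
[27] read 'e'  n3⇒n3 ·f
[28] read 'c'  n3⇒n4  emit P1@[26:28]
[29] read 'e'  n4⇒n2 ·f
[30] read 'e'  n2⇒n3
[31] read 'c'  n3⇒n4  emit P1@[29:31]
[32] read 'c'  n4⇒n0 ·f
[33] read 'a'  n0⇒n1  emit P0@[33:33]
[34] read 'e'  n1⇒n2 ·f
[35] read 'e'  n2⇒n3
[36] read 'c'  n3⇒n4  emit P1@[34:36]
[37] read 'e'  n4⇒n2 ·f
[38] read 'e'  n2⇒n3
[39] read 'c'  n3⇒n4  emit P1@[37:39]

Result: [[4,1],[5,0],[9,1],[11,0],[13,0],[16,1],[17,0],[18,0],[19,0],[20,0],[23,0],[24,0],[28,1],[31,1],[33,0],[36,1],[39,1]]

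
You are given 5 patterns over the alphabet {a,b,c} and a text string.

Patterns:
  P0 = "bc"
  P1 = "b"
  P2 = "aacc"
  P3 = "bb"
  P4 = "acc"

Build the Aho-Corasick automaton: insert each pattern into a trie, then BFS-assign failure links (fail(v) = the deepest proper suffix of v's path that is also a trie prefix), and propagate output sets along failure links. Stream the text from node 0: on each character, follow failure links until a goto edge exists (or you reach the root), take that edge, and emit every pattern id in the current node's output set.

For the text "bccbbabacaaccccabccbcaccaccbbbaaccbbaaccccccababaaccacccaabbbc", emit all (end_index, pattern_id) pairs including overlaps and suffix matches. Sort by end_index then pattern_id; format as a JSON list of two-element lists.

Build:
Trie nodes:
  0='ε' goto a→3 b→1
  1='b' goto b→7 c→2  [P1 ends]
  2='bc' goto ·  [P0 ends]
  3='a' goto a→4 c→8
  4='aa' goto c→5
  5='aac' goto c→6
  6='aacc' goto ·  [P2 ends]
  7='bb' goto ·  [P3 ends]
  8='ac' goto c→9
  9='acc' goto ·  [P4 ends]

Failure links (BFS by depth):
  n1('b'): parent n0 fail=0; on 'b' 0 → fail=0;  out {1}∪∅={1}
  n3('a'): parent n0 fail=0; on 'a' 0 → fail=0;  out ∅∪∅=∅
  n2('bc'): parent n1 fail=0; on 'c' 0 → fail=0;  out {0}∪∅={0}
  n4('aa'): parent n3 fail=0; on 'a' 0 → fail=3;  out ∅∪∅=∅
  n7('bb'): parent n1 fail=0; on 'b' 0 → fail=1;  out {3}∪{1}={1,3}
  n8('ac'): parent n3 fail=0; on 'c' 0 → fail=0;  out ∅∪∅=∅
  n5('aac'): parent n4 fail=3; on 'c' 3 → fail=8;  out ∅∪∅=∅
  n9('acc'): parent n8 fail=0; on 'c' 0 → fail=0;  out {4}∪∅={4}
  n6('aacc'): parent n5 fail=8; on 'c' 8 → fail=9;  out {2}∪{4}={2,4}

Run:
pos 0 'b': at 1  → match P1@[0:0]
pos 1 'c': at 2  → match P0@[0:1]
pos 2 'c': at 0 (fail-walked)
pos 3 'b': at 1  → match P1@[3:3]
pos 4 'b': at 7  → match P1@[4:4],P3@[3:4]
pos 5 'a': at 3 (fail-walked)
pos 6 'b': at 1 (fail-walked)  → match P1@[6:6]
pos 7 'a': at 3 (fail-walked)
pos 8 'c': at 8
pos 9 'a': at 3 (fail-walked)
pos 10 'a': at 4
pos 11 'c': at 5
pos 12 'c': at 6  → match P2@[9:12],P4@[10:12]
pos 13 'c': at 0 (fail-walked)
pos 14 'c': at 0
pos 15 'a': at 3
pos 16 'b': at 1 (fail-walked)  → match P1@[16:16]
pos 17 'c': at 2  → match P0@[16:17]
pos 18 'c': at 0 (fail-walked)
pos 19 'b': at 1  → match P1@[19:19]
pos 20 'c': at 2  → match P0@[19:20]
pos 21 'a': at 3 (fail-walked)
pos 22 'c': at 8
pos 23 'c': at 9  → match P4@[21:23]
pos 24 'a': at 3 (fail-walked)
pos 25 'c': at 8
pos 26 'c': at 9  → match P4@[24:26]
pos 27 'b': at 1 (fail-walked)  → match P1@[27:27]
pos 28 'b': at 7  → match P1@[28:28],P3@[27:28]
pos 29 'b': at 7 (fail-walked)  → match P1@[29:29],P3@[28:29]
pos 30 'a': at 3 (fail-walked)
pos 31 'a': at 4
pos 32 'c': at 5
pos 33 'c': at 6  → match P2@[30:33],P4@[31:33]
pos 34 'b': at 1 (fail-walked)  → match P1@[34:34]
pos 35 'b': at 7  → match P1@[35:35],P3@[34:35]
pos 36 'a': at 3 (fail-walked)
pos 37 'a': at 4
pos 38 'c': at 5
pos 39 'c': at 6  → match P2@[36:39],P4@[37:39]
pos 40 'c': at 0 (fail-walked)
pos 41 'c': at 0
pos 42 'c': at 0
pos 43 'c': at 0
pos 44 'a': at 3
pos 45 'b': at 1 (fail-walked)  → match P1@[45:45]
pos 46 'a': at 3 (fail-walked)
pos 47 'b': at 1 (fail-walked)  → match P1@[47:47]
pos 48 'a': at 3 (fail-walked)
pos 49 'a': at 4
pos 50 'c': at 5
pos 51 'c': at 6  → match P2@[48:51],P4@[49:51]
pos 52 'a': at 3 (fail-walked)
pos 53 'c': at 8
pos 54 'c': at 9  → match P4@[52:54]
pos 55 'c': at 0 (fail-walked)
pos 56 'a': at 3
pos 57 'a': at 4
pos 58 'b': at 1 (fail-walked)  → match P1@[58:58]
pos 59 'b': at 7  → match P1@[59:59],P3@[58:59]
pos 60 'b': at 7 (fail-walked)  → match P1@[60:60],P3@[59:60]
pos 61 'c': at 2 (fail-walked)  → match P0@[60:61]

All matches (sorted): [[0,1],[1,0],[3,1],[4,1],[4,3],[6,1],[12,2],[12,4],[16,1],[17,0],[19,1],[20,0],[23,4],[26,4],[27,1],[28,1],[28,3],[29,1],[29,3],[33,2],[33,4],[34,1],[35,1],[35,3],[39,2],[39,4],[45,1],[47,1],[51,2],[51,4],[54,4],[58,1],[59,1],[59,3],[60,1],[60,3],[61,0]]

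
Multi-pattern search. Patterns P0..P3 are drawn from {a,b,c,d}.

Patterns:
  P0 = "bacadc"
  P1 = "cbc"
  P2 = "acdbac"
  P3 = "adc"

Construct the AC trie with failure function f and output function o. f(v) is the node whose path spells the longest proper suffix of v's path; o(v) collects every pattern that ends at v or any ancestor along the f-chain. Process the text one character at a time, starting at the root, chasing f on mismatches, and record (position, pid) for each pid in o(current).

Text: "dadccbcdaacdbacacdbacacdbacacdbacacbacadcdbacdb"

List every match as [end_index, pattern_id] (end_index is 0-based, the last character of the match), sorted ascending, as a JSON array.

Build:
Trie (insert patterns):
  0='ε' goto a→10 b→1 c→7
  1='b' goto a→2
  2='ba' goto c→3
  3='bac' goto a→4
  4='baca' goto d→5
  5='bacad' goto c→6
  6='bacadc' goto ·  [P0 ends]
  7='c' goto b→8
  8='cb' goto c→9
  9='cbc' goto ·  [P1 ends]
  10='a' goto c→11 d→16
  11='ac' goto d→12
  12='acd' goto b→13
  13='acdb' goto a→14
  14='acdba' goto c→15
  15='acdbac' goto ·  [P2 ends]
  16='ad' goto c→17
  17='adc' goto ·  [P3 ends]

Failure links (BFS by depth):
  n1('b'): parent n0 fail=0; on 'b' 0 → fail=0;  out ∅∪∅=∅
  n7('c'): parent n0 fail=0; on 'c' 0 → fail=0;  out ∅∪∅=∅
  n10('a'): parent n0 fail=0; on 'a' 0 → fail=0;  out ∅∪∅=∅
  n2('ba'): parent n1 fail=0; on 'a' 0 → fail=10;  out ∅∪∅=∅
  n8('cb'): parent n7 fail=0; on 'b' 0 → fail=1;  out ∅∪∅=∅
  n11('ac'): parent n10 fail=0; on 'c' 0 → fail=7;  out ∅∪∅=∅
  n16('ad'): parent n10 fail=0; on 'd' 0 → fail=0;  out ∅∪∅=∅
  n3('bac'): parent n2 fail=10; on 'c' 10 → fail=11;  out ∅∪∅=∅
  n9('cbc'): parent n8 fail=1; on 'c' 1→0 → fail=7;  out {1}∪∅={1}
  n12('acd'): parent n11 fail=7; on 'd' 7→0 → fail=0;  out ∅∪∅=∅
  n17('adc'): parent n16 fail=0; on 'c' 0 → fail=7;  out {3}∪∅={3}
  n4('baca'): parent n3 fail=11; on 'a' 11→7→0 → fail=10;  out ∅∪∅=∅
  n13('acdb'): parent n12 fail=0; on 'b' 0 → fail=1;  out ∅∪∅=∅
  n5('bacad'): parent n4 fail=10; on 'd' 10 → fail=16;  out ∅∪∅=∅
  n14('acdba'): parent n13 fail=1; on 'a' 1 → fail=2;  out ∅∪∅=∅
  n6('bacadc'): parent n5 fail=16; on 'c' 16 → fail=17;  out {0}∪{3}={0,3}
  n15('acdbac'): parent n14 fail=2; on 'c' 2 → fail=3;  out {2}∪∅={2}

Scan:
pos 0 'd': at 0
pos 1 'a': at 10
pos 2 'd': at 16
pos 3 'c': at 17  emit P3@[1:3]
pos 4 'c': at 7 (via fail)
pos 5 'b': at 8
pos 6 'c': at 9  emit P1@[4:6]
pos 7 'd': at 0 (via fail)
pos 8 'a': at 10
pos 9 'a': at 10 (via fail)
pos 10 'c': at 11
pos 11 'd': at 12
pos 12 'b': at 13
pos 13 'a': at 14
pos 14 'c': at 15  emit P2@[9:14]
pos 15 'a': at 4 (via fail)
pos 16 'c': at 11 (via fail)
pos 17 'd': at 12
pos 18 'b': at 13
pos 19 'a': at 14
pos 20 'c': at 15  emit P2@[15:20]
pos 21 'a': at 4 (via fail)
pos 22 'c': at 11 (via fail)
pos 23 'd': at 12
pos 24 'b': at 13
pos 25 'a': at 14
pos 26 'c': at 15  emit P2@[21:26]
pos 27 'a': at 4 (via fail)
pos 28 'c': at 11 (via fail)
pos 29 'd': at 12
pos 30 'b': at 13
pos 31 'a': at 14
pos 32 'c': at 15  emit P2@[27:32]
pos 33 'a': at 4 (via fail)
pos 34 'c': at 11 (via fail)
pos 35 'b': at 8 (via fail)
pos 36 'a': at 2 (via fail)
pos 37 'c': at 3
pos 38 'a': at 4
pos 39 'd': at 5
pos 40 'c': at 6  emit P0@[35:40],P3@[38:40]
pos 41 'd': at 0 (via fail)
pos 42 'b': at 1
pos 43 'a': at 2
pos 44 'c': at 3
pos 45 'd': at 12 (via fail)
pos 46 'b': at 13

Matches: [[3,3],[6,1],[14,2],[20,2],[26,2],[32,2],[40,0],[40,3]]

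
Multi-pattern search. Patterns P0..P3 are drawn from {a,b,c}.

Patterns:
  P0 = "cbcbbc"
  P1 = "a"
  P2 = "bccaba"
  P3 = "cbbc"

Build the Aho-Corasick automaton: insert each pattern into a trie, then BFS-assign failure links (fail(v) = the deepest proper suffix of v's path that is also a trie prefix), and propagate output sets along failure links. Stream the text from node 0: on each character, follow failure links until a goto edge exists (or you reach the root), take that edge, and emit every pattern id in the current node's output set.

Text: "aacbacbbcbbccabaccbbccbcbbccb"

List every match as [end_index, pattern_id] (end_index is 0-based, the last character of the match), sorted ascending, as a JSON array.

Build automaton:
Trie nodes:
  0='ε' goto a→7 b→8 c→1
  1='c' goto b→2
  2='cb' goto b→14 c→3
  3='cbc' goto b→4
  4='cbcb' goto b→5
  5='cbcbb' goto c→6
  6='cbcbbc' goto ·  ←P0
  7='a' goto ·  ←P1
  8='b' goto c→9
  9='bc' goto c→10
  10='bcc' goto a→11
  11='bcca' goto b→12
  12='bccab' goto a→13
  13='bccaba' goto ·  ←P2
  14='cbb' goto c→15
  15='cbbc' goto ·  ←P3

Failure links (BFS by depth):
  n1('c'): parent n0 fail=0; on 'c' 0 → fail=0;  out ∅∪∅=∅
  n7('a'): parent n0 fail=0; on 'a' 0 → fail=0;  out {1}∪∅={1}
  n8('b'): parent n0 fail=0; on 'b' 0 → fail=0;  out ∅∪∅=∅
  n2('cb'): parent n1 fail=0; on 'b' 0 → fail=8;  out ∅∪∅=∅
  n9('bc'): parent n8 fail=0; on 'c' 0 → fail=1;  out ∅∪∅=∅
  n3('cbc'): parent n2 fail=8; on 'c' 8 → fail=9;  out ∅∪∅=∅
  n10('bcc'): parent n9 fail=1; on 'c' 1→0 → fail=1;  out ∅∪∅=∅
  n14('cbb'): parent n2 fail=8; on 'b' 8→0 → fail=8;  out ∅∪∅=∅
  n4('cbcb'): parent n3 fail=9; on 'b' 9→1 → fail=2;  out ∅∪∅=∅
  n11('bcca'): parent n10 fail=1; on 'a' 1→0 → fail=7;  out ∅∪{1}={1}
  n15('cbbc'): parent n14 fail=8; on 'c' 8 → fail=9;  out {3}∪∅={3}
  n5('cbcbb'): parent n4 fail=2; on 'b' 2 → fail=14;  out ∅∪∅=∅
  n12('bccab'): parent n11 fail=7; on 'b' 7→0 → fail=8;  out ∅∪∅=∅
  n6('cbcbbc'): parent n5 fail=14; on 'c' 14 → fail=15;  out {0}∪{3}={0,3}
  n13('bccaba'): parent n12 fail=8; on 'a' 8→0 → fail=7;  out {2}∪{1}={1,2}

Scan:
pos 0 'a': at 7  emit P1@[0:0]
pos 1 'a': at 7 (via fail)  emit P1@[1:1]
pos 2 'c': at 1 (via fail)
pos 3 'b': at 2
pos 4 'a': at 7 (via fail)  emit P1@[4:4]
pos 5 'c': at 1 (via fail)
pos 6 'b': at 2
pos 7 'b': at 14
pos 8 'c': at 15  emit P3@[5:8]
pos 9 'b': at 2 (via fail)
pos 10 'b': at 14
pos 11 'c': at 15  emit P3@[8:11]
pos 12 'c': at 10 (via fail)
pos 13 'a': at 11  emit P1@[13:13]
pos 14 'b': at 12
pos 15 'a': at 13  emit P1@[15:15],P2@[10:15]
pos 16 'c': at 1 (via fail)
pos 17 'c': at 1 (via fail)
pos 18 'b': at 2
pos 19 'b': at 14
pos 20 'c': at 15  emit P3@[17:20]
pos 21 'c': at 10 (via fail)
pos 22 'b': at 2 (via fail)
pos 23 'c': at 3
pos 24 'b': at 4
pos 25 'b': at 5
pos 26 'c': at 6  emit P0@[21:26],P3@[23:26]
pos 27 'c': at 10 (via fail)
pos 28 'b': at 2 (via fail)

All matches (sorted): [[0,1],[1,1],[4,1],[8,3],[11,3],[13,1],[15,1],[15,2],[20,3],[26,0],[26,3]]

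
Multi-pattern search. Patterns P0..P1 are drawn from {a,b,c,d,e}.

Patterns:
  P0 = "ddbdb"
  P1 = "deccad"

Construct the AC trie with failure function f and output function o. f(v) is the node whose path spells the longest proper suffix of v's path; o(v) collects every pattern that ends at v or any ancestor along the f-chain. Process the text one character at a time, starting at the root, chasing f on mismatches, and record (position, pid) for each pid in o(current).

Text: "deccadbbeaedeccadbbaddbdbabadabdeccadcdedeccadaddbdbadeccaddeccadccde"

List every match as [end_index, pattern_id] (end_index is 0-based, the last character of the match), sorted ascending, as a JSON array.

Build automaton:
Trie nodes:
  0='ε' goto d→1
  1='d' goto d→2 e→6
  2='dd' goto b→3
  3='ddb' goto d→4
  4='ddbd' goto b→5
  5='ddbdb' goto ·  [P0 ends]
  6='de' goto c→7
  7='dec' goto c→8
  8='decc' goto a→9
  9='decca' goto d→10
  10='deccad' goto ·  [P1 ends]

Failure links (BFS by depth):
  n1('d'): parent n0 fail=0; on 'd' 0 → fail=0;  out ∅∪∅=∅
  n2('dd'): parent n1 fail=0; on 'd' 0 → fail=1;  out ∅∪∅=∅
  n6('de'): parent n1 fail=0; on 'e' 0 → fail=0;  out ∅∪∅=∅
  n3('ddb'): parent n2 fail=1; on 'b' 1→0 → fail=0;  out ∅∪∅=∅
  n7('dec'): parent n6 fail=0; on 'c' 0 → fail=0;  out ∅∪∅=∅
  n4('ddbd'): parent n3 fail=0; on 'd' 0 → fail=1;  out ∅∪∅=∅
  n8('decc'): parent n7 fail=0; on 'c' 0 → fail=0;  out ∅∪∅=∅
  n5('ddbdb'): parent n4 fail=1; on 'b' 1→0 → fail=0;  out {0}∪∅={0}
  n9('decca'): parent n8 fail=0; on 'a' 0 → fail=0;  out ∅∪∅=∅
  n10('deccad'): parent n9 fail=0; on 'd' 0 → fail=1;  out {1}∪∅={1}

Scan:
pos 0 'd': at 1
pos 1 'e': at 6
pos 2 'c': at 7
pos 3 'c': at 8
pos 4 'a': at 9
pos 5 'd': at 10  → match P1@[0:5]
pos 6 'b': at 0 ·f
pos 7 'b': at 0
pos 8 'e': at 0
pos 9 'a': at 0
pos 10 'e': at 0
pos 11 'd': at 1
pos 12 'e': at 6
pos 13 'c': at 7
pos 14 'c': at 8
pos 15 'a': at 9
pos 16 'd': at 10  → match P1@[11:16]
pos 17 'b': at 0 ·f
pos 18 'b': at 0
pos 19 'a': at 0
pos 20 'd': at 1
pos 21 'd': at 2
pos 22 'b': at 3
pos 23 'd': at 4
pos 24 'b': at 5  → match P0@[20:24]
pos 25 'a': at 0 ·f
pos 26 'b': at 0
pos 27 'a': at 0
pos 28 'd': at 1
pos 29 'a': at 0 ·f
pos 30 'b': at 0
pos 31 'd': at 1
pos 32 'e': at 6
pos 33 'c': at 7
pos 34 'c': at 8
pos 35 'a': at 9
pos 36 'd': at 10  → match P1@[31:36]
pos 37 'c': at 0 ·f
pos 38 'd': at 1
pos 39 'e': at 6
pos 40 'd': at 1 ·f
pos 41 'e': at 6
pos 42 'c': at 7
pos 43 'c': at 8
pos 44 'a': at 9
pos 45 'd': at 10  → match P1@[40:45]
pos 46 'a': at 0 ·f
pos 47 'd': at 1
pos 48 'd': at 2
pos 49 'b': at 3
pos 50 'd': at 4
pos 51 'b': at 5  → match P0@[47:51]
pos 52 'a': at 0 ·f
pos 53 'd': at 1
pos 54 'e': at 6
pos 55 'c': at 7
pos 56 'c': at 8
pos 57 'a': at 9
pos 58 'd': at 10  → match P1@[53:58]
pos 59 'd': at 2 ·f
pos 60 'e': at 6 ·f
pos 61 'c': at 7
pos 62 'c': at 8
pos 63 'a': at 9
pos 64 'd': at 10  → match P1@[59:64]
pos 65 'c': at 0 ·f
pos 66 'c': at 0
pos 67 'd': at 1
pos 68 'e': at 6

All matches (sorted): [[5,1],[16,1],[24,0],[36,1],[45,1],[51,0],[58,1],[64,1]]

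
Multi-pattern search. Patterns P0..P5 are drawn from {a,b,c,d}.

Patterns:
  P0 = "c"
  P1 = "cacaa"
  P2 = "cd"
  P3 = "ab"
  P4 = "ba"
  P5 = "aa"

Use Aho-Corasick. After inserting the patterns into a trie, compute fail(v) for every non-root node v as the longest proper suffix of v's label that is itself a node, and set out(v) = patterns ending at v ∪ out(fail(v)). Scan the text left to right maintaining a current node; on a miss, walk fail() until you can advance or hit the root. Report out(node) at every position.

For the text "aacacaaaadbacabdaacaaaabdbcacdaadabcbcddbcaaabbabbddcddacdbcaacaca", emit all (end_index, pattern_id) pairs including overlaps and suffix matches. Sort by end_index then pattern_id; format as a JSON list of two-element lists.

Build automaton:
Trie (insert patterns):
  n0 'ε': a→7 b→9 c→1
  n1 'c': a→2 d→6  [P0 ends]
  n2 'ca': c→3
  n3 'cac': a→4
  n4 'caca': a→5
  n5 'cacaa': ·  [P1 ends]
  n6 'cd': ·  [P2 ends]
  n7 'a': a→11 b→8
  n8 'ab': ·  [P3 ends]
  n9 'b': a→10
  n10 'ba': ·  [P4 ends]
  n11 'aa': ·  [P5 ends]

Failure links (BFS by depth):
  n1('c'): parent n0 fail=0; on 'c' 0 → fail=0;  out {0}∪∅={0}
  n7('a'): parent n0 fail=0; on 'a' 0 → fail=0;  out ∅∪∅=∅
  n9('b'): parent n0 fail=0; on 'b' 0 → fail=0;  out ∅∪∅=∅
  n2('ca'): parent n1 fail=0; on 'a' 0 → fail=7;  out ∅∪∅=∅
  n6('cd'): parent n1 fail=0; on 'd' 0 → fail=0;  out {2}∪∅={2}
  n8('ab'): parent n7 fail=0; on 'b' 0 → fail=9;  out {3}∪∅={3}
  n10('ba'): parent n9 fail=0; on 'a' 0 → fail=7;  out {4}∪∅={4}
  n11('aa'): parent n7 fail=0; on 'a' 0 → fail=7;  out {5}∪∅={5}
  n3('cac'): parent n2 fail=7; on 'c' 7→0 → fail=1;  out ∅∪{0}={0}
  n4('caca'): parent n3 fail=1; on 'a' 1 → fail=2;  out ∅∪∅=∅
  n5('cacaa'): parent n4 fail=2; on 'a' 2→7 → fail=11;  out {1}∪{5}={1,5}

Text stream:
[0] read 'a'  n0⇒n7
[1] read 'a'  n7⇒n11  → match P5@[0:1]
[2] read 'c'  n11⇒n1 (fail-walked)  → match P0@[2:2]
[3] read 'a'  n1⇒n2
[4] read 'c'  n2⇒n3  → match P0@[4:4]
[5] read 'a'  n3⇒n4
[6] read 'a'  n4⇒n5  → match P1@[2:6],P5@[5:6]
[7] read 'a'  n5⇒n11 (fail-walked)  → match P5@[6:7]
[8] read 'a'  n11⇒n11 (fail-walked)  → match P5@[7:8]
[9] read 'd'  n11⇒n0 (fail-walked)
[10] read 'b'  n0⇒n9
[11] read 'a'  n9⇒n10  → match P4@[10:11]
[12] read 'c'  n10⇒n1 (fail-walked)  → match P0@[12:12]
[13] read 'a'  n1⇒n2
[14] read 'b'  n2⇒n8 (fail-walked)  → match P3@[13:14]
[15] read 'd'  n8⇒n0 (fail-walked)
[16] read 'a'  n0⇒n7
[17] read 'a'  n7⇒n11  → match P5@[16:17]
[18] read 'c'  n11⇒n1 (fail-walked)  → match P0@[18:18]
[19] read 'a'  n1⇒n2
[20] read 'a'  n2⇒n11 (fail-walked)  → match P5@[19:20]
[21] read 'a'  n11⇒n11 (fail-walked)  → match P5@[20:21]
[22] read 'a'  n11⇒n11 (fail-walked)  → match P5@[21:22]
[23] read 'b'  n11⇒n8 (fail-walked)  → match P3@[22:23]
[24] read 'd'  n8⇒n0 (fail-walked)
[25] read 'b'  n0⇒n9
[26] read 'c'  n9⇒n1 (fail-walked)  → match P0@[26:26]
[27] read 'a'  n1⇒n2
[28] read 'c'  n2⇒n3  → match P0@[28:28]
[29] read 'd'  n3⇒n6 (fail-walked)  → match P2@[28:29]
[30] read 'a'  n6⇒n7 (fail-walked)
[31] read 'a'  n7⇒n11  → match P5@[30:31]
[32] read 'd'  n11⇒n0 (fail-walked)
[33] read 'a'  n0⇒n7
[34] read 'b'  n7⇒n8  → match P3@[33:34]
[35] read 'c'  n8⇒n1 (fail-walked)  → match P0@[35:35]
[36] read 'b'  n1⇒n9 (fail-walked)
[37] read 'c'  n9⇒n1 (fail-walked)  → match P0@[37:37]
[38] read 'd'  n1⇒n6  → match P2@[37:38]
[39] read 'd'  n6⇒n0 (fail-walked)
[40] read 'b'  n0⇒n9
[41] read 'c'  n9⇒n1 (fail-walked)  → match P0@[41:41]
[42] read 'a'  n1⇒n2
[43] read 'a'  n2⇒n11 (fail-walked)  → match P5@[42:43]
[44] read 'a'  n11⇒n11 (fail-walked)  → match P5@[43:44]
[45] read 'b'  n11⇒n8 (fail-walked)  → match P3@[44:45]
[46] read 'b'  n8⇒n9 (fail-walked)
[47] read 'a'  n9⇒n10  → match P4@[46:47]
[48] read 'b'  n10⇒n8 (fail-walked)  → match P3@[47:48]
[49] read 'b'  n8⇒n9 (fail-walked)
[50] read 'd'  n9⇒n0 (fail-walked)
[51] read 'd'  n0⇒n0
[52] read 'c'  n0⇒n1  → match P0@[52:52]
[53] read 'd'  n1⇒n6  → match P2@[52:53]
[54] read 'd'  n6⇒n0 (fail-walked)
[55] read 'a'  n0⇒n7
[56] read 'c'  n7⇒n1 (fail-walked)  → match P0@[56:56]
[57] read 'd'  n1⇒n6  → match P2@[56:57]
[58] read 'b'  n6⇒n9 (fail-walked)
[59] read 'c'  n9⇒n1 (fail-walked)  → match P0@[59:59]
[60] read 'a'  n1⇒n2
[61] read 'a'  n2⇒n11 (fail-walked)  → match P5@[60:61]
[62] read 'c'  n11⇒n1 (fail-walked)  → match P0@[62:62]
[63] read 'a'  n1⇒n2
[64] read 'c'  n2⇒n3  → match P0@[64:64]
[65] read 'a'  n3⇒n4

Matches: [[1,5],[2,0],[4,0],[6,1],[6,5],[7,5],[8,5],[11,4],[12,0],[14,3],[17,5],[18,0],[20,5],[21,5],[22,5],[23,3],[26,0],[28,0],[29,2],[31,5],[34,3],[35,0],[37,0],[38,2],[41,0],[43,5],[44,5],[45,3],[47,4],[48,3],[52,0],[53,2],[56,0],[57,2],[59,0],[61,5],[62,0],[64,0]]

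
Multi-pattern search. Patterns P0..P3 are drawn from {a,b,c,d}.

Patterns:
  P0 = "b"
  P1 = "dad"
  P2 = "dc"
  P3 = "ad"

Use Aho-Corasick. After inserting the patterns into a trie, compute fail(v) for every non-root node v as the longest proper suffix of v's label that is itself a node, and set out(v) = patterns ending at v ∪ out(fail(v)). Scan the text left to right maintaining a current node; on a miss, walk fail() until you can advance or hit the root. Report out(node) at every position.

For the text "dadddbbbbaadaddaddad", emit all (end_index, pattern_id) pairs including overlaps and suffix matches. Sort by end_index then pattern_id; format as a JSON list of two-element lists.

Build:
Trie nodes:
  0='ε' goto a→6 b→1 d→2
  1='b' goto ·  ←P0
  2='d' goto a→3 c→5
  3='da' goto d→4
  4='dad' goto ·  ←P1
  5='dc' goto ·  ←P2
  6='a' goto d→7
  7='ad' goto ·  ←P3

BFS fail/out derivation:
  n1('b'): parent n0 fail=0; on 'b' 0 → fail=0;  out {0}∪∅={0}
  n2('d'): parent n0 fail=0; on 'd' 0 → fail=0;  out ∅∪∅=∅
  n6('a'): parent n0 fail=0; on 'a' 0 → fail=0;  out ∅∪∅=∅
  n3('da'): parent n2 fail=0; on 'a' 0 → fail=6;  out ∅∪∅=∅
  n5('dc'): parent n2 fail=0; on 'c' 0 → fail=0;  out {2}∪∅={2}
  n7('ad'): parent n6 fail=0; on 'd' 0 → fail=2;  out {3}∪∅={3}
  n4('dad'): parent n3 fail=6; on 'd' 6 → fail=7;  out {1}∪{3}={1,3}

Run:
i=0 'd': node 0→2
i=1 'a': node 2→3
i=2 'd': node 3→4  emit P1@[0:2],P3@[1:2]
i=3 'd': node 4→2 (via fail)
i=4 'd': node 2→2 (via fail)
i=5 'b': node 2→1 (via fail)  emit P0@[5:5]
i=6 'b': node 1→1 (via fail)  emit P0@[6:6]
i=7 'b': node 1→1 (via fail)  emit P0@[7:7]
i=8 'b': node 1→1 (via fail)  emit P0@[8:8]
i=9 'a': node 1→6 (via fail)
i=10 'a': node 6→6 (via fail)
i=11 'd': node 6→7  emit P3@[10:11]
i=12 'a': node 7→3 (via fail)
i=13 'd': node 3→4  emit P1@[11:13],P3@[12:13]
i=14 'd': node 4→2 (via fail)
i=15 'a': node 2→3
i=16 'd': node 3→4  emit P1@[14:16],P3@[15:16]
i=17 'd': node 4→2 (via fail)
i=18 'a': node 2→3
i=19 'd': node 3→4  emit P1@[17:19],P3@[18:19]

Matches: [[2,1],[2,3],[5,0],[6,0],[7,0],[8,0],[11,3],[13,1],[13,3],[16,1],[16,3],[19,1],[19,3]]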